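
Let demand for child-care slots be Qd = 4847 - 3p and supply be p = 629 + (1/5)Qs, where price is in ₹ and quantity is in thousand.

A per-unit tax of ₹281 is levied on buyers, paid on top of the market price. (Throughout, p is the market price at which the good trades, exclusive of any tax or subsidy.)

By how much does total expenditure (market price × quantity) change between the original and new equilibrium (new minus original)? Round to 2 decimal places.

Original equilibrium: 4847 - 3p = 5p - 3145 gives 7992 = 8p, so p = 999 and Q = 1850.
Since buyers pay the price plus the tax, the effective demand curve becomes Qd = 4004 - 3p.
Setting them equal: 4004 - 3p = 5p - 3145 → 7149 = 8p, so p = 893.625 and Q = 1323.125.
Expenditure moves from 999×1850 = 1848150 to 893.625×1323.125 = 1182377.578125; change = -665772.42.

-665772.42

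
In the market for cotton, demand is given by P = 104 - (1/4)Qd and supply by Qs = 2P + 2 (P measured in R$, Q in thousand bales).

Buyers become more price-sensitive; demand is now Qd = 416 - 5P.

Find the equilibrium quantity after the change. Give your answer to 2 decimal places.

120.29

Before the shock: 416 - 4P = 2P + 2 ⇒ 414 = 6P ⇒ P = 69, Q = 140.
The new curves are Qd = 416 - 5P (demand) and Qs = 2P + 2 (supply).
Clearing the new market: 416 - 5P = 2P + 2, so P = 414/7 ≈ 59.1429 and Q = 842/7 ≈ 120.2857.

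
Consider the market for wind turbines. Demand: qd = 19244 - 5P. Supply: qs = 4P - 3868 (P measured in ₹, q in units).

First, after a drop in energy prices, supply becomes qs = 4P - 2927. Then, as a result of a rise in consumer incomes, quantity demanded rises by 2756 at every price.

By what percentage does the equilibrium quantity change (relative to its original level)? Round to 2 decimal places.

Solve the original market: 19244 - 5P = 4P - 3868, hence P = 2568 and q = 6404.
With the change applied: demand qd = 22000 - 5P, supply qs = 4P - 2927.
Setting them equal: 22000 - 5P = 4P - 2927 → 24927 = 9P, so P = 8309/3 ≈ 2769.6667 and q = 24455/3 ≈ 8151.6667.
%Δq = (8151.6667 − 6404) / 6404 × 100 = +27.29%.

+27.29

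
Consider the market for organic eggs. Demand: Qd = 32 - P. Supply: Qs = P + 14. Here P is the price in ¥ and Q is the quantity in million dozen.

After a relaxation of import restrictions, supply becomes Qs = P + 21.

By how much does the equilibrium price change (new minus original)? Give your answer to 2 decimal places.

Original equilibrium: 32 - P = P + 14 gives 18 = 2P, so P = 9 and Q = 23.
After the shift, demand is Qd = 32 - P and supply is Qs = P + 21.
Clearing the new market: 32 - P = P + 21, so P = 5.5 and Q = 26.5.
ΔP = 5.5 − 9 = -3.50.

-3.50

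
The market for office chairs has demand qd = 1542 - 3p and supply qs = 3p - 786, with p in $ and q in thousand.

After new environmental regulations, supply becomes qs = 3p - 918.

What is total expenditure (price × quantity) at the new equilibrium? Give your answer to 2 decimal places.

127920.00

Solve the original market: 1542 - 3p = 3p - 786, hence p = 388 and q = 378.
The shock moves the curves to qd = 1542 - 3p and qs = 3p - 918.
Clearing the new market: 1542 - 3p = 3p - 918, so p = 410 and q = 312.
New expenditure = 410 × 312 = 127920.00.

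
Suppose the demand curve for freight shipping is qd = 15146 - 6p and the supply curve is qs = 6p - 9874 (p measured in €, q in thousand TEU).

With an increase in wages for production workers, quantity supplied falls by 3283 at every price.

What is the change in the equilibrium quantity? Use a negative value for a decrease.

-1641.5

Solve the original market: 15146 - 6p = 6p - 9874, hence p = 2085 and q = 2636.
The new curves are qd = 15146 - 6p (demand) and qs = 6p - 13157 (supply).
Setting them equal: 15146 - 6p = 6p - 13157 → 28303 = 12p, so p = 28303/12 ≈ 2358.5833 and q = 994.5.
Δq = 994.5 − 2636 = -1641.5.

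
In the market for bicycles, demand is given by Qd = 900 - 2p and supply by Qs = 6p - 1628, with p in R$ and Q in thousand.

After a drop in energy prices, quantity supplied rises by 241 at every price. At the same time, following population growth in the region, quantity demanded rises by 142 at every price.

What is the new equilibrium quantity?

434.75

Solve the original market: 900 - 2p = 6p - 1628, hence p = 316 and Q = 268.
The shock moves the curves to Qd = 1042 - 2p and Qs = 6p - 1387.
New equilibrium: 1042 - 2p = 6p - 1387 ⇒ 2429 = 8p ⇒ p = 303.625, Q = 434.75.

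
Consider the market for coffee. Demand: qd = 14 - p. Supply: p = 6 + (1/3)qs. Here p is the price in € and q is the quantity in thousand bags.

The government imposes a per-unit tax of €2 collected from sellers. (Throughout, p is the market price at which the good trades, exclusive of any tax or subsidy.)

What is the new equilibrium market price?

Original equilibrium: 14 - p = 3p - 18 gives 32 = 4p, so p = 8 and q = 6.
Since sellers keep the price net of the tax, the effective supply curve becomes qs = 3p - 24.
Equate the new curves: 14 - p = 3p - 24, giving 38 = 4p, p = 9.5, q = 4.5.

9.5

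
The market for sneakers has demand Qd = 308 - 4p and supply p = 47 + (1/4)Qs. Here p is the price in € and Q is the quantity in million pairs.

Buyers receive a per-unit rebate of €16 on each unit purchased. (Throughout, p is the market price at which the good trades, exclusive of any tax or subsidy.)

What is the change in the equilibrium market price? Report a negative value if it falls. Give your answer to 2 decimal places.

+8.00

Solve the original market: 308 - 4p = 4p - 188, hence p = 62 and Q = 60.
Since buyers' out-of-pocket price is the market price minus the rebate, the effective demand curve becomes Qd = 372 - 4p.
Setting them equal: 372 - 4p = 4p - 188 → 560 = 8p, so p = 70 and Q = 92.
Δp = 70 − 62 = +8.00.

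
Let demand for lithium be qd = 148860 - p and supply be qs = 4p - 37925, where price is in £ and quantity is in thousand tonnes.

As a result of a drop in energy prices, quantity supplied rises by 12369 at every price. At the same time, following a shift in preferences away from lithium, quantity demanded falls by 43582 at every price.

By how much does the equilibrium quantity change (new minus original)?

-32391.8

Original equilibrium: 148860 - p = 4p - 37925 gives 186785 = 5p, so p = 37357 and q = 111503.
The new curves are qd = 105278 - p (demand) and qs = 4p - 25556 (supply).
Clearing the new market: 105278 - p = 4p - 25556, so p = 26166.8 and q = 79111.2.
Δq = 79111.2 − 111503 = -32391.8.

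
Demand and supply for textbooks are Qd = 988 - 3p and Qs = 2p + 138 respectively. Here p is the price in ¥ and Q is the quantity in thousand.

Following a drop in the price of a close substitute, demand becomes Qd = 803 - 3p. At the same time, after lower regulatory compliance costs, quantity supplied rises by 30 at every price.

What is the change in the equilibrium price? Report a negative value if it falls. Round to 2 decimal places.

-43.00

Solve the original market: 988 - 3p = 2p + 138, hence p = 170 and Q = 478.
After the shift, demand is Qd = 803 - 3p and supply is Qs = 2p + 168.
New equilibrium: 803 - 3p = 2p + 168 ⇒ 635 = 5p ⇒ p = 127, Q = 422.
Δp = 127 − 170 = -43.00.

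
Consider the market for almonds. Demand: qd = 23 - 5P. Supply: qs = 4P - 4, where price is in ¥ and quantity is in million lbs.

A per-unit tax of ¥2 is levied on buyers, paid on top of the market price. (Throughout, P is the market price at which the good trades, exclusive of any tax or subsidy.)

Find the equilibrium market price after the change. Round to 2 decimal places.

1.89

Original equilibrium: 23 - 5P = 4P - 4 gives 27 = 9P, so P = 3 and q = 8.
Since buyers pay the price plus the tax, the effective demand curve becomes qd = 13 - 5P.
New equilibrium: 13 - 5P = 4P - 4 ⇒ 17 = 9P ⇒ P = 17/9 ≈ 1.8889, q = 32/9 ≈ 3.5556.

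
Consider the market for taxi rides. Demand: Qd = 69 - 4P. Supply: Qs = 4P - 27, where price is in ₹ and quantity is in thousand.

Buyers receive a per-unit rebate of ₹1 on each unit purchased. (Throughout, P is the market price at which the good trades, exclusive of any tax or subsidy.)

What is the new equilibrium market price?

Initially, 69 - 4P = 4P - 27, so 96 = 8P and P = 12, Q = 21.
Since buyers' out-of-pocket price is the market price minus the rebate, the effective demand curve becomes Qd = 73 - 4P.
Equate the new curves: 73 - 4P = 4P - 27, giving 100 = 8P, P = 12.5, Q = 23.

12.5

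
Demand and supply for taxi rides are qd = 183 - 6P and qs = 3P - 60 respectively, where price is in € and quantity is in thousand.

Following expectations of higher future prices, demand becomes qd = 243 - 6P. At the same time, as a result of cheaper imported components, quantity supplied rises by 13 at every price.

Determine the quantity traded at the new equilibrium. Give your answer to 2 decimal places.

49.67

Before the shock: 183 - 6P = 3P - 60 ⇒ 243 = 9P ⇒ P = 27, q = 21.
After the shift, demand is qd = 243 - 6P and supply is qs = 3P - 47.
Setting them equal: 243 - 6P = 3P - 47 → 290 = 9P, so P = 290/9 ≈ 32.2222 and q = 149/3 ≈ 49.6667.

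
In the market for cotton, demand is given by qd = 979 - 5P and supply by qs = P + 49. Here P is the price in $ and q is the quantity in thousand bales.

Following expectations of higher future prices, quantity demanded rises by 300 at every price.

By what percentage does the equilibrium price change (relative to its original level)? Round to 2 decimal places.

Solve the original market: 979 - 5P = P + 49, hence P = 155 and q = 204.
After the shift, demand is qd = 1279 - 5P and supply is qs = P + 49.
Equate the new curves: 1279 - 5P = P + 49, giving 1230 = 6P, P = 205, q = 254.
%ΔP = (205 − 155) / 155 × 100 = +32.26%.

+32.26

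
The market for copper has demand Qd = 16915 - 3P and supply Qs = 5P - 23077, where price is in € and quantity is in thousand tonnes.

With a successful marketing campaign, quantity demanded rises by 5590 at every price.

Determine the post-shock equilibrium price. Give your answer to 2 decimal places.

Solve the original market: 16915 - 3P = 5P - 23077, hence P = 4999 and Q = 1918.
With the change applied: demand Qd = 22505 - 3P, supply Qs = 5P - 23077.
Setting them equal: 22505 - 3P = 5P - 23077 → 45582 = 8P, so P = 5697.75 and Q = 5411.75.

5697.75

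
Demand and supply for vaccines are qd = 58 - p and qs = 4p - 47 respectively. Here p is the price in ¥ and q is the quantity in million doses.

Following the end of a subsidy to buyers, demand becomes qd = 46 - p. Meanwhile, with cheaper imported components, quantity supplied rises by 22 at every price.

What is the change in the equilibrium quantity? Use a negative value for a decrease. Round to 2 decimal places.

Before the shock: 58 - p = 4p - 47 ⇒ 105 = 5p ⇒ p = 21, q = 37.
The shock moves the curves to qd = 46 - p and qs = 4p - 25.
Clearing the new market: 46 - p = 4p - 25, so p = 14.2 and q = 31.8.
Δq = 31.8 − 37 = -5.20.

-5.20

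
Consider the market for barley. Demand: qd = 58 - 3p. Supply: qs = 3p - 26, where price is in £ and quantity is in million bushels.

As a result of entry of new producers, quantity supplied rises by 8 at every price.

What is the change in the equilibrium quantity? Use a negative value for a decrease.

Original equilibrium: 58 - 3p = 3p - 26 gives 84 = 6p, so p = 14 and q = 16.
After the shift, demand is qd = 58 - 3p and supply is qs = 3p - 18.
Equate the new curves: 58 - 3p = 3p - 18, giving 76 = 6p, p = 38/3 ≈ 12.6667, q = 20.
Δq = 20 − 16 = +4.

+4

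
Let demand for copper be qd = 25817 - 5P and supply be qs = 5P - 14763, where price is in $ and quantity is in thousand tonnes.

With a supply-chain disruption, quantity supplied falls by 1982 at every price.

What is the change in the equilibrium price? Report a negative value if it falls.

Before the shock: 25817 - 5P = 5P - 14763 ⇒ 40580 = 10P ⇒ P = 4058, q = 5527.
After the shift, demand is qd = 25817 - 5P and supply is qs = 5P - 16745.
Setting them equal: 25817 - 5P = 5P - 16745 → 42562 = 10P, so P = 4256.2 and q = 4536.
ΔP = 4256.2 − 4058 = +198.2.

+198.2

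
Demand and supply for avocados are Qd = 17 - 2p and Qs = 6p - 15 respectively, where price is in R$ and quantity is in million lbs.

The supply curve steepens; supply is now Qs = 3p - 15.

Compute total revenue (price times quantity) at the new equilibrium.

Solve the original market: 17 - 2p = 6p - 15, hence p = 4 and Q = 9.
With the change applied: demand Qd = 17 - 2p, supply Qs = 3p - 15.
Equate the new curves: 17 - 2p = 3p - 15, giving 32 = 5p, p = 6.4, Q = 4.2.
New expenditure = 6.4 × 4.2 = 26.88.

26.88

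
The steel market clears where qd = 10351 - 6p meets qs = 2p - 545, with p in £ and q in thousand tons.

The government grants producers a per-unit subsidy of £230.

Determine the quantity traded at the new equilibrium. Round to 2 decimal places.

Initially, 10351 - 6p = 2p - 545, so 10896 = 8p and p = 1362, q = 2179.
Since sellers receive the price plus the subsidy, the effective supply curve becomes qs = 2p - 85.
Clearing the new market: 10351 - 6p = 2p - 85, so p = 1304.5 and q = 2524.

2524.00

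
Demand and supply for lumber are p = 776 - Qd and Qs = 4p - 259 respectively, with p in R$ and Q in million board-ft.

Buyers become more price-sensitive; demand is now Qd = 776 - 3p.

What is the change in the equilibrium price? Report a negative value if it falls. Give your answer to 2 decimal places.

-59.14

Original equilibrium: 776 - p = 4p - 259 gives 1035 = 5p, so p = 207 and Q = 569.
The new curves are Qd = 776 - 3p (demand) and Qs = 4p - 259 (supply).
Clearing the new market: 776 - 3p = 4p - 259, so p = 1035/7 ≈ 147.8571 and Q = 2327/7 ≈ 332.4286.
Δp = 147.8571 − 207 = -59.14.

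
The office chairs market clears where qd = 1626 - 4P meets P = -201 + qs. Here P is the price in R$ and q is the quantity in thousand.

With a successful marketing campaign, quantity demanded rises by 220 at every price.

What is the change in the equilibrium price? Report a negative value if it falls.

+44

Original equilibrium: 1626 - 4P = P + 201 gives 1425 = 5P, so P = 285 and q = 486.
The shock moves the curves to qd = 1846 - 4P and qs = P + 201.
Setting them equal: 1846 - 4P = P + 201 → 1645 = 5P, so P = 329 and q = 530.
ΔP = 329 − 285 = +44.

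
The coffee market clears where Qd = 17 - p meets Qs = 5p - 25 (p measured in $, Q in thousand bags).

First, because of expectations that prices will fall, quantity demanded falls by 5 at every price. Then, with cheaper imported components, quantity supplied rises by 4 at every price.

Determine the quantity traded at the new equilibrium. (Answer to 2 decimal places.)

6.50

Solve the original market: 17 - p = 5p - 25, hence p = 7 and Q = 10.
With the change applied: demand Qd = 12 - p, supply Qs = 5p - 21.
Equate the new curves: 12 - p = 5p - 21, giving 33 = 6p, p = 5.5, Q = 6.5.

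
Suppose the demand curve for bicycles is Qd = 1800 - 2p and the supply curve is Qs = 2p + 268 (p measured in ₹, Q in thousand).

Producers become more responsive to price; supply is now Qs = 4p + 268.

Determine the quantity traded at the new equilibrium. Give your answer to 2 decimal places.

1289.33

Before the shock: 1800 - 2p = 2p + 268 ⇒ 1532 = 4p ⇒ p = 383, Q = 1034.
The new curves are Qd = 1800 - 2p (demand) and Qs = 4p + 268 (supply).
Setting them equal: 1800 - 2p = 4p + 268 → 1532 = 6p, so p = 766/3 ≈ 255.3333 and Q = 3868/3 ≈ 1289.3333.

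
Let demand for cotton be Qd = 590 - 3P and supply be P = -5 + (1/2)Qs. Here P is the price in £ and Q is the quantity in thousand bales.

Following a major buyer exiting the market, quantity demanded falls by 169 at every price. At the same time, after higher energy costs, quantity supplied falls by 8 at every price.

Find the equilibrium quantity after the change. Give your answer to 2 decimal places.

Initially, 590 - 3P = 2P + 10, so 580 = 5P and P = 116, Q = 242.
After the shift, demand is Qd = 421 - 3P and supply is Qs = 2P + 2.
Equate the new curves: 421 - 3P = 2P + 2, giving 419 = 5P, P = 83.8, Q = 169.6.

169.60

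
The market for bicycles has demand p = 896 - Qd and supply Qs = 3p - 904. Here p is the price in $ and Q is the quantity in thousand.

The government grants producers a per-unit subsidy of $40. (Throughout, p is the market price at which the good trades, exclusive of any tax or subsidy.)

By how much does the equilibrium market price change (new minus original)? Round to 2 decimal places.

Original equilibrium: 896 - p = 3p - 904 gives 1800 = 4p, so p = 450 and Q = 446.
Since sellers receive the price plus the subsidy, the effective supply curve becomes Qs = 3p - 784.
Equate the new curves: 896 - p = 3p - 784, giving 1680 = 4p, p = 420, Q = 476.
Δp = 420 − 450 = -30.00.

-30.00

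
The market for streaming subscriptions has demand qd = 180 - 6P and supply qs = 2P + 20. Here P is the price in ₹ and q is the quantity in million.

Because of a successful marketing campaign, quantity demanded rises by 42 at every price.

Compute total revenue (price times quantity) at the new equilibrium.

1780.125

Original equilibrium: 180 - 6P = 2P + 20 gives 160 = 8P, so P = 20 and q = 60.
After the shift, demand is qd = 222 - 6P and supply is qs = 2P + 20.
Setting them equal: 222 - 6P = 2P + 20 → 202 = 8P, so P = 25.25 and q = 70.5.
New expenditure = 25.25 × 70.5 = 1780.125.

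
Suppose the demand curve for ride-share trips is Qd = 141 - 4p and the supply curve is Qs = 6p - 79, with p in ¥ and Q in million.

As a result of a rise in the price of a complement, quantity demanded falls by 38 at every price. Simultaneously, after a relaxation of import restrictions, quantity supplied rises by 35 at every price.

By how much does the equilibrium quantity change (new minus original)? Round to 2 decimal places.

-8.80

Original equilibrium: 141 - 4p = 6p - 79 gives 220 = 10p, so p = 22 and Q = 53.
The shock moves the curves to Qd = 103 - 4p and Qs = 6p - 44.
Clearing the new market: 103 - 4p = 6p - 44, so p = 14.7 and Q = 44.2.
ΔQ = 44.2 − 53 = -8.80.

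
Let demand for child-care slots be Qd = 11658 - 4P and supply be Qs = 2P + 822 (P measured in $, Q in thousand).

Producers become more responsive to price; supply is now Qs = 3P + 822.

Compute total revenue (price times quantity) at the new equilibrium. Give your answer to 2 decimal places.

Initially, 11658 - 4P = 2P + 822, so 10836 = 6P and P = 1806, Q = 4434.
After the shift, demand is Qd = 11658 - 4P and supply is Qs = 3P + 822.
Equate the new curves: 11658 - 4P = 3P + 822, giving 10836 = 7P, P = 1548, Q = 5466.
New expenditure = 1548 × 5466 = 8461368.00.

8461368.00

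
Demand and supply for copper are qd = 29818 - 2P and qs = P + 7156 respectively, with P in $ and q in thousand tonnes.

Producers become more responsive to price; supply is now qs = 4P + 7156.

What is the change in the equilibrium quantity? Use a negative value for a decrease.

+7554

Original equilibrium: 29818 - 2P = P + 7156 gives 22662 = 3P, so P = 7554 and q = 14710.
The shock moves the curves to qd = 29818 - 2P and qs = 4P + 7156.
New equilibrium: 29818 - 2P = 4P + 7156 ⇒ 22662 = 6P ⇒ P = 3777, q = 22264.
Δq = 22264 − 14710 = +7554.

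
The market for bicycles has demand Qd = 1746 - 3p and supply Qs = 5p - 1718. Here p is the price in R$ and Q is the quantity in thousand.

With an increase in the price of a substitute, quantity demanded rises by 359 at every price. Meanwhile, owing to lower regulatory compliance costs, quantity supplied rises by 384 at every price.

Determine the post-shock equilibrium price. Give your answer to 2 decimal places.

429.88

Initially, 1746 - 3p = 5p - 1718, so 3464 = 8p and p = 433, Q = 447.
After the shift, demand is Qd = 2105 - 3p and supply is Qs = 5p - 1334.
Setting them equal: 2105 - 3p = 5p - 1334 → 3439 = 8p, so p = 429.875 and Q = 815.375.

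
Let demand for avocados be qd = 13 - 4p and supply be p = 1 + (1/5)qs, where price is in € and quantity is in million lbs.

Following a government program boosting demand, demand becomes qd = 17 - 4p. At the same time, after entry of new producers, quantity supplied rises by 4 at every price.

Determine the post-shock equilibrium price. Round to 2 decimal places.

2.00

Before the shock: 13 - 4p = 5p - 5 ⇒ 18 = 9p ⇒ p = 2, q = 5.
The new curves are qd = 17 - 4p (demand) and qs = 5p - 1 (supply).
New equilibrium: 17 - 4p = 5p - 1 ⇒ 18 = 9p ⇒ p = 2, q = 9.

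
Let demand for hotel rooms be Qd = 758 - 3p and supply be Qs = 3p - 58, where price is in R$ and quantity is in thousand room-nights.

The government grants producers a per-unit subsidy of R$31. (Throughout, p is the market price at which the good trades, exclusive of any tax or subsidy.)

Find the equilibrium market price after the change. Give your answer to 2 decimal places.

120.50

Solve the original market: 758 - 3p = 3p - 58, hence p = 136 and Q = 350.
Since sellers receive the price plus the subsidy, the effective supply curve becomes Qs = 3p + 35.
Clearing the new market: 758 - 3p = 3p + 35, so p = 120.5 and Q = 396.5.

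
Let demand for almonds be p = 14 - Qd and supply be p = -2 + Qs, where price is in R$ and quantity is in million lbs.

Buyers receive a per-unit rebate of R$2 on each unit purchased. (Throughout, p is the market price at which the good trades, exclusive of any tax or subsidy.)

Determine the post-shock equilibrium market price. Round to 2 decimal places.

Solve the original market: 14 - p = p + 2, hence p = 6 and Q = 8.
Since buyers' out-of-pocket price is the market price minus the rebate, the effective demand curve becomes Qd = 16 - p.
New equilibrium: 16 - p = p + 2 ⇒ 14 = 2p ⇒ p = 7, Q = 9.

7.00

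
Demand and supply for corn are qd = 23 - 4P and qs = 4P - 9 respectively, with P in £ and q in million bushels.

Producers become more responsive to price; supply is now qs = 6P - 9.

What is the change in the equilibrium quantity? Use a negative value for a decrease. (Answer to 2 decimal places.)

+3.20

Solve the original market: 23 - 4P = 4P - 9, hence P = 4 and q = 7.
With the change applied: demand qd = 23 - 4P, supply qs = 6P - 9.
Setting them equal: 23 - 4P = 6P - 9 → 32 = 10P, so P = 3.2 and q = 10.2.
Δq = 10.2 − 7 = +3.20.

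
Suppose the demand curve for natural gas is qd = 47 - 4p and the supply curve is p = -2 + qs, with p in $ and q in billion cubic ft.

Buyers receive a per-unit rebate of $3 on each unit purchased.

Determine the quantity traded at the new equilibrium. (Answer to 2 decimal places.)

13.40

Initially, 47 - 4p = p + 2, so 45 = 5p and p = 9, q = 11.
Since buyers' out-of-pocket price is the market price minus the rebate, the effective demand curve becomes qd = 59 - 4p.
Clearing the new market: 59 - 4p = p + 2, so p = 11.4 and q = 13.4.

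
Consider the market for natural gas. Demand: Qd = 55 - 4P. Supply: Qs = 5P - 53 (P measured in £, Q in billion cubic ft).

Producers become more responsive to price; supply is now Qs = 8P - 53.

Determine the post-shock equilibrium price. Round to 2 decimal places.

9.00

Before the shock: 55 - 4P = 5P - 53 ⇒ 108 = 9P ⇒ P = 12, Q = 7.
The shock moves the curves to Qd = 55 - 4P and Qs = 8P - 53.
Clearing the new market: 55 - 4P = 8P - 53, so P = 9 and Q = 19.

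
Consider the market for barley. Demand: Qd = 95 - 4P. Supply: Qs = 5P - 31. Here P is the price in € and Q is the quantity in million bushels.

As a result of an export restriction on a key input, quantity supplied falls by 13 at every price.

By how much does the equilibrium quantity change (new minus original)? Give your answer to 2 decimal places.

-5.78

Initially, 95 - 4P = 5P - 31, so 126 = 9P and P = 14, Q = 39.
With the change applied: demand Qd = 95 - 4P, supply Qs = 5P - 44.
New equilibrium: 95 - 4P = 5P - 44 ⇒ 139 = 9P ⇒ P = 139/9 ≈ 15.4444, Q = 299/9 ≈ 33.2222.
ΔQ = 33.2222 − 39 = -5.78.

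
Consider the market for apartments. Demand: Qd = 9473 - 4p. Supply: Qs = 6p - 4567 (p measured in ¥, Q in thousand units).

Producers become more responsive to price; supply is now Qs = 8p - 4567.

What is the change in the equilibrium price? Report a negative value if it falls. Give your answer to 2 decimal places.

-234.00

Original equilibrium: 9473 - 4p = 6p - 4567 gives 14040 = 10p, so p = 1404 and Q = 3857.
With the change applied: demand Qd = 9473 - 4p, supply Qs = 8p - 4567.
Clearing the new market: 9473 - 4p = 8p - 4567, so p = 1170 and Q = 4793.
Δp = 1170 − 1404 = -234.00.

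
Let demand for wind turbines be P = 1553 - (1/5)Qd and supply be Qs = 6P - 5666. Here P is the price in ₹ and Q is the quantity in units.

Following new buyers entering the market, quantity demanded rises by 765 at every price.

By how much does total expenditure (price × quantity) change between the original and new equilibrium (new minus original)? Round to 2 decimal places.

Initially, 7765 - 5P = 6P - 5666, so 13431 = 11P and P = 1221, Q = 1660.
After the shift, demand is Qd = 8530 - 5P and supply is Qs = 6P - 5666.
Setting them equal: 8530 - 5P = 6P - 5666 → 14196 = 11P, so P = 14196/11 ≈ 1290.5455 and Q = 22850/11 ≈ 2077.2727.
Expenditure moves from 1221×1660 = 2026860 to 1290.5455×2077.2727 = 2680814.8760; change = +653954.88.

+653954.88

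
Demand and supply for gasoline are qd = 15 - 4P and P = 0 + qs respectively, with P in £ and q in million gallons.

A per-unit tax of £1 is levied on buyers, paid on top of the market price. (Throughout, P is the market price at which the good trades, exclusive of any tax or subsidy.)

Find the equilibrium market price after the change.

2.2

Original equilibrium: 15 - 4P = P gives 15 = 5P, so P = 3 and q = 3.
Since buyers pay the price plus the tax, the effective demand curve becomes qd = 11 - 4P.
New equilibrium: 11 - 4P = P ⇒ 11 = 5P ⇒ P = 2.2, q = 2.2.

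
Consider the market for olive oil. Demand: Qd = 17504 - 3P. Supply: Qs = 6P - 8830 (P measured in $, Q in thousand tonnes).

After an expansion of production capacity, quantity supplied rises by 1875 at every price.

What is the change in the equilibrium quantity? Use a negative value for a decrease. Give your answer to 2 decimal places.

Original equilibrium: 17504 - 3P = 6P - 8830 gives 26334 = 9P, so P = 2926 and Q = 8726.
With the change applied: demand Qd = 17504 - 3P, supply Qs = 6P - 6955.
New equilibrium: 17504 - 3P = 6P - 6955 ⇒ 24459 = 9P ⇒ P = 8153/3 ≈ 2717.6667, Q = 9351.
ΔQ = 9351 − 8726 = +625.00.

+625.00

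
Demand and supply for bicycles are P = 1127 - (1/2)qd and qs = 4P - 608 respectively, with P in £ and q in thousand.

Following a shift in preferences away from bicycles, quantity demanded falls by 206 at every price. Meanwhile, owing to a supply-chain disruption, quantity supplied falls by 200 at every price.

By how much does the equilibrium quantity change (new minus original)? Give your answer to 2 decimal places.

Before the shock: 2254 - 2P = 4P - 608 ⇒ 2862 = 6P ⇒ P = 477, q = 1300.
With the change applied: demand qd = 2048 - 2P, supply qs = 4P - 808.
New equilibrium: 2048 - 2P = 4P - 808 ⇒ 2856 = 6P ⇒ P = 476, q = 1096.
Δq = 1096 − 1300 = -204.00.

-204.00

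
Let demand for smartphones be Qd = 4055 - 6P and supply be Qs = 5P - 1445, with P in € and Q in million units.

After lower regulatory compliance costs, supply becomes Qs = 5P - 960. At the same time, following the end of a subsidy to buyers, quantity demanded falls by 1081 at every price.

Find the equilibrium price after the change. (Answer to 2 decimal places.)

Before the shock: 4055 - 6P = 5P - 1445 ⇒ 5500 = 11P ⇒ P = 500, Q = 1055.
After the shift, demand is Qd = 2974 - 6P and supply is Qs = 5P - 960.
Setting them equal: 2974 - 6P = 5P - 960 → 3934 = 11P, so P = 3934/11 ≈ 357.6364 and Q = 9110/11 ≈ 828.1818.

357.64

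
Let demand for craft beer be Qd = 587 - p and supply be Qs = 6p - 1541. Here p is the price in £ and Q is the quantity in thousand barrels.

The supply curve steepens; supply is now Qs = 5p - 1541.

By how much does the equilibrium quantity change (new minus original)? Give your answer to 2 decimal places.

Solve the original market: 587 - p = 6p - 1541, hence p = 304 and Q = 283.
After the shift, demand is Qd = 587 - p and supply is Qs = 5p - 1541.
Clearing the new market: 587 - p = 5p - 1541, so p = 1064/3 ≈ 354.6667 and Q = 697/3 ≈ 232.3333.
ΔQ = 232.3333 − 283 = -50.67.

-50.67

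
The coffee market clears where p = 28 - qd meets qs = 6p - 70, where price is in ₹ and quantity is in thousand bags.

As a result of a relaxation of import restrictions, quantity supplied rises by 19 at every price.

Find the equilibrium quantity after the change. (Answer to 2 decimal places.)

Initially, 28 - p = 6p - 70, so 98 = 7p and p = 14, q = 14.
The new curves are qd = 28 - p (demand) and qs = 6p - 51 (supply).
Equate the new curves: 28 - p = 6p - 51, giving 79 = 7p, p = 79/7 ≈ 11.2857, q = 117/7 ≈ 16.7143.

16.71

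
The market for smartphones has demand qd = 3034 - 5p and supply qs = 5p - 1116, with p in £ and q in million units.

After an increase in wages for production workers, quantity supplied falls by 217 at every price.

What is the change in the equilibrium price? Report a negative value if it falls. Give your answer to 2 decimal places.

Before the shock: 3034 - 5p = 5p - 1116 ⇒ 4150 = 10p ⇒ p = 415, q = 959.
The shock moves the curves to qd = 3034 - 5p and qs = 5p - 1333.
Clearing the new market: 3034 - 5p = 5p - 1333, so p = 436.7 and q = 850.5.
Δp = 436.7 − 415 = +21.70.

+21.70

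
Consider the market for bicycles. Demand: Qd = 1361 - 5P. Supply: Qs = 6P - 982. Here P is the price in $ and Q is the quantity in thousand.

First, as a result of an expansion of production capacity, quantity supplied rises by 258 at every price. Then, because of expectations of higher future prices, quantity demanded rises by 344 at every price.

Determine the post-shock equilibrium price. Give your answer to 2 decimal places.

220.82

Before the shock: 1361 - 5P = 6P - 982 ⇒ 2343 = 11P ⇒ P = 213, Q = 296.
With the change applied: demand Qd = 1705 - 5P, supply Qs = 6P - 724.
Equate the new curves: 1705 - 5P = 6P - 724, giving 2429 = 11P, P = 2429/11 ≈ 220.8182, Q = 6610/11 ≈ 600.9091.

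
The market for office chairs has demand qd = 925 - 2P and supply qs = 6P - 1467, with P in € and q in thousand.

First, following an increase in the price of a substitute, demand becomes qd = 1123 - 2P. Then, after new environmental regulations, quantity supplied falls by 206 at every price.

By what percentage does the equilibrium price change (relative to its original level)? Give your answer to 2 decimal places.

Solve the original market: 925 - 2P = 6P - 1467, hence P = 299 and q = 327.
After the shift, demand is qd = 1123 - 2P and supply is qs = 6P - 1673.
Setting them equal: 1123 - 2P = 6P - 1673 → 2796 = 8P, so P = 349.5 and q = 424.
%ΔP = (349.5 − 299) / 299 × 100 = +16.89%.

+16.89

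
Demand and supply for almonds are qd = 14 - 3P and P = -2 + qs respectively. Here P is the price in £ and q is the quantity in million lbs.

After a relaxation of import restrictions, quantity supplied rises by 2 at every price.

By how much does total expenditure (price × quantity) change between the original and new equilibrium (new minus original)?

Before the shock: 14 - 3P = P + 2 ⇒ 12 = 4P ⇒ P = 3, q = 5.
After the shift, demand is qd = 14 - 3P and supply is qs = P + 4.
Setting them equal: 14 - 3P = P + 4 → 10 = 4P, so P = 2.5 and q = 6.5.
Expenditure moves from 3×5 = 15 to 2.5×6.5 = 16.25; change = +1.25.

+1.25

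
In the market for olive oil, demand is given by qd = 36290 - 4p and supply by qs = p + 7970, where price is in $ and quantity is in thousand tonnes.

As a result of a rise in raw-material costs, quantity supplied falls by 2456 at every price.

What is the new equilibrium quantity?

Solve the original market: 36290 - 4p = p + 7970, hence p = 5664 and q = 13634.
With the change applied: demand qd = 36290 - 4p, supply qs = p + 5514.
New equilibrium: 36290 - 4p = p + 5514 ⇒ 30776 = 5p ⇒ p = 6155.2, q = 11669.2.

11669.2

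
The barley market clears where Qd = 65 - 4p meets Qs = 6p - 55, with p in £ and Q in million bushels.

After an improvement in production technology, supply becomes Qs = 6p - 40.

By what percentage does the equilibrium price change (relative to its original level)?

Solve the original market: 65 - 4p = 6p - 55, hence p = 12 and Q = 17.
After the shift, demand is Qd = 65 - 4p and supply is Qs = 6p - 40.
Setting them equal: 65 - 4p = 6p - 40 → 105 = 10p, so p = 10.5 and Q = 23.
%Δp = (10.5 − 12) / 12 × 100 = -12.5%.

-12.5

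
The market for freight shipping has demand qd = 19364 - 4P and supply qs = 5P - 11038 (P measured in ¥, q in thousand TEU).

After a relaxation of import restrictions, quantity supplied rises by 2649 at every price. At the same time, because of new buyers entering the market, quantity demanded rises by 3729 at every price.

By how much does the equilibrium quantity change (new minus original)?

+3249

Original equilibrium: 19364 - 4P = 5P - 11038 gives 30402 = 9P, so P = 3378 and q = 5852.
With the change applied: demand qd = 23093 - 4P, supply qs = 5P - 8389.
New equilibrium: 23093 - 4P = 5P - 8389 ⇒ 31482 = 9P ⇒ P = 3498, q = 9101.
Δq = 9101 − 5852 = +3249.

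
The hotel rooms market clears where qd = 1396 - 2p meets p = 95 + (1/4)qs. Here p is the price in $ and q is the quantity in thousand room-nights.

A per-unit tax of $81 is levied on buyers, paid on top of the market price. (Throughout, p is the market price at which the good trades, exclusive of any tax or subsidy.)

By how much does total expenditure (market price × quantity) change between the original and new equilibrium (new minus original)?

Original equilibrium: 1396 - 2p = 4p - 380 gives 1776 = 6p, so p = 296 and q = 804.
Since buyers pay the price plus the tax, the effective demand curve becomes qd = 1234 - 2p.
Equate the new curves: 1234 - 2p = 4p - 380, giving 1614 = 6p, p = 269, q = 696.
Expenditure moves from 296×804 = 237984 to 269×696 = 187224; change = -50760.

-50760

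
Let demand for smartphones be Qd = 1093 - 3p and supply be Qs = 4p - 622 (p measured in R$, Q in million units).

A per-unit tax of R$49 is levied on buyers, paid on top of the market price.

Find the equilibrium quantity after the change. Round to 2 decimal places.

274.00

Initially, 1093 - 3p = 4p - 622, so 1715 = 7p and p = 245, Q = 358.
Since buyers pay the price plus the tax, the effective demand curve becomes Qd = 946 - 3p.
Clearing the new market: 946 - 3p = 4p - 622, so p = 224 and Q = 274.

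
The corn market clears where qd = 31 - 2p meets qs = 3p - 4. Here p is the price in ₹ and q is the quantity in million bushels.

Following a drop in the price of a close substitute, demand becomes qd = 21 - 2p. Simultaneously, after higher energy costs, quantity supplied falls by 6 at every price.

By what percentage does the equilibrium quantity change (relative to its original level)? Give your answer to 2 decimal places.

Original equilibrium: 31 - 2p = 3p - 4 gives 35 = 5p, so p = 7 and q = 17.
The shock moves the curves to qd = 21 - 2p and qs = 3p - 10.
Equate the new curves: 21 - 2p = 3p - 10, giving 31 = 5p, p = 6.2, q = 8.6.
%Δq = (8.6 − 17) / 17 × 100 = -49.41%.

-49.41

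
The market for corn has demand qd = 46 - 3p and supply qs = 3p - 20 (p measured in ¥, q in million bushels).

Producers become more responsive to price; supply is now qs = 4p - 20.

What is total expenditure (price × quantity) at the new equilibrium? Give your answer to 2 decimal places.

167.02

Original equilibrium: 46 - 3p = 3p - 20 gives 66 = 6p, so p = 11 and q = 13.
With the change applied: demand qd = 46 - 3p, supply qs = 4p - 20.
Clearing the new market: 46 - 3p = 4p - 20, so p = 66/7 ≈ 9.4286 and q = 124/7 ≈ 17.7143.
New expenditure = 9.4286 × 17.7143 = 167.02.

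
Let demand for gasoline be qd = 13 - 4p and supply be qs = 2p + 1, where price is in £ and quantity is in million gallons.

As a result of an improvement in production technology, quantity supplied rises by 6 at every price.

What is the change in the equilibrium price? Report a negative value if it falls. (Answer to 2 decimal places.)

-1.00

Original equilibrium: 13 - 4p = 2p + 1 gives 12 = 6p, so p = 2 and q = 5.
The new curves are qd = 13 - 4p (demand) and qs = 2p + 7 (supply).
Clearing the new market: 13 - 4p = 2p + 7, so p = 1 and q = 9.
Δp = 1 − 2 = -1.00.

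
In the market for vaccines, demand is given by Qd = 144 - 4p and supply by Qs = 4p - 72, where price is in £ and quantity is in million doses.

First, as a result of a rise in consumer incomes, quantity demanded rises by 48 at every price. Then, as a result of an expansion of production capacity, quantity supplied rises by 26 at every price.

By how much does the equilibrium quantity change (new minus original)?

+37

Before the shock: 144 - 4p = 4p - 72 ⇒ 216 = 8p ⇒ p = 27, Q = 36.
After the shift, demand is Qd = 192 - 4p and supply is Qs = 4p - 46.
Clearing the new market: 192 - 4p = 4p - 46, so p = 29.75 and Q = 73.
ΔQ = 73 − 36 = +37.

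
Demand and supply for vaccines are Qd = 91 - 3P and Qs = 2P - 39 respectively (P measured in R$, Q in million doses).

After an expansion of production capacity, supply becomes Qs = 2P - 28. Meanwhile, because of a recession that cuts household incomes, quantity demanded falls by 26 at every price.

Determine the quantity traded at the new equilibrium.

Before the shock: 91 - 3P = 2P - 39 ⇒ 130 = 5P ⇒ P = 26, Q = 13.
The new curves are Qd = 65 - 3P (demand) and Qs = 2P - 28 (supply).
Equate the new curves: 65 - 3P = 2P - 28, giving 93 = 5P, P = 18.6, Q = 9.2.

9.2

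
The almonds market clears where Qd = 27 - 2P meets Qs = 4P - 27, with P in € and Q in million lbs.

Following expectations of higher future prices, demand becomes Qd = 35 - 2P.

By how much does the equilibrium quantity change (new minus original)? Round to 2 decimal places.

Original equilibrium: 27 - 2P = 4P - 27 gives 54 = 6P, so P = 9 and Q = 9.
With the change applied: demand Qd = 35 - 2P, supply Qs = 4P - 27.
New equilibrium: 35 - 2P = 4P - 27 ⇒ 62 = 6P ⇒ P = 31/3 ≈ 10.3333, Q = 43/3 ≈ 14.3333.
ΔQ = 14.3333 − 9 = +5.33.

+5.33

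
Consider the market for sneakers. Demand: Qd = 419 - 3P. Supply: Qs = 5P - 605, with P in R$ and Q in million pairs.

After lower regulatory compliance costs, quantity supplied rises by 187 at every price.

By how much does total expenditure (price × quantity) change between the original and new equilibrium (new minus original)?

Original equilibrium: 419 - 3P = 5P - 605 gives 1024 = 8P, so P = 128 and Q = 35.
With the change applied: demand Qd = 419 - 3P, supply Qs = 5P - 418.
New equilibrium: 419 - 3P = 5P - 418 ⇒ 837 = 8P ⇒ P = 104.625, Q = 105.125.
Expenditure moves from 128×35 = 4480 to 104.625×105.125 = 10998.703125; change = +6518.703125.

+6518.703125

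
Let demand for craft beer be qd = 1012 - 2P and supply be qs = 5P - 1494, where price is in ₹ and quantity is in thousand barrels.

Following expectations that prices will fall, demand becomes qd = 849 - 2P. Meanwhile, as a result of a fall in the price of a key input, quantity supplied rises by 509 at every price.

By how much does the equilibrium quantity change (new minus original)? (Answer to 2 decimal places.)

+29.00

Solve the original market: 1012 - 2P = 5P - 1494, hence P = 358 and q = 296.
The new curves are qd = 849 - 2P (demand) and qs = 5P - 985 (supply).
Clearing the new market: 849 - 2P = 5P - 985, so P = 262 and q = 325.
Δq = 325 − 296 = +29.00.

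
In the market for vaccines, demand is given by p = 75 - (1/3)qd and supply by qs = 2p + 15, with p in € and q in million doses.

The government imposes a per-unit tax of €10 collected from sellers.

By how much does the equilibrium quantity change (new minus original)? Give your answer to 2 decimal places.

Original equilibrium: 225 - 3p = 2p + 15 gives 210 = 5p, so p = 42 and q = 99.
Since sellers keep the price net of the tax, the effective supply curve becomes qs = 2p - 5.
Clearing the new market: 225 - 3p = 2p - 5, so p = 46 and q = 87.
Δq = 87 − 99 = -12.00.

-12.00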